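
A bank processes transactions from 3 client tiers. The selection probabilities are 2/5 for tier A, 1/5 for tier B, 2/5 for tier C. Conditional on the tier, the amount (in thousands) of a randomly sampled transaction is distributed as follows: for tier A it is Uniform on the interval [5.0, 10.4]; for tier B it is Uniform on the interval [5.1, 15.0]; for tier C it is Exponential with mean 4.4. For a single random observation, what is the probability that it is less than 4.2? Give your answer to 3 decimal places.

0.246

Conditional on each tier, P(X < 4.2): A: 0; B: 0; C: 0.615013.
By total probability, P(X < 4.2) = 0.4·0 + 0.2·0 + 0.4·0.615013 = 0.246005.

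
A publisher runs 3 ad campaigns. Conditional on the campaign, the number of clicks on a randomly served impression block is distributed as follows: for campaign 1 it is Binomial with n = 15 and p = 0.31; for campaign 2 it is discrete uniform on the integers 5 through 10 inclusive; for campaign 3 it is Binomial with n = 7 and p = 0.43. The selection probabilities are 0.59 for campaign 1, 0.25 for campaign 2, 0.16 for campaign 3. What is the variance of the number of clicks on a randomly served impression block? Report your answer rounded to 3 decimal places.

Per component, 1: μ=4.65, E[X²]=24.831; 2: μ=7.5, E[X²]=59.1667; 3: μ=3.01, E[X²]=10.7758.
E[X] = 0.59·4.65 + 0.25·7.5 + 0.16·3.01 = 5.1001.
E[X²] = 0.59·24.831 + 0.25·59.1667 + 0.16·10.7758 = 31.1661.
Var(X) = E[X²] − (E[X])² = 31.1661 − 26.011 = 5.15506.

5.155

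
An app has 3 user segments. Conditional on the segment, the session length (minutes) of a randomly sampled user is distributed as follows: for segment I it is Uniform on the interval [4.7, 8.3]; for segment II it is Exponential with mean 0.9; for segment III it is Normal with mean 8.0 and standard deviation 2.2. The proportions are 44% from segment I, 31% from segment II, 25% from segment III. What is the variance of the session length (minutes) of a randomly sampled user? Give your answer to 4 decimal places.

10.3681

Per component, I: μ=6.5, E[X²]=43.33; II: μ=0.9, E[X²]=1.62; III: μ=8, E[X²]=68.84.
E[X] = 0.44·6.5 + 0.31·0.9 + 0.25·8 = 5.139.
E[X²] = 0.44·43.33 + 0.31·1.62 + 0.25·68.84 = 36.7774.
Var(X) = E[X²] − (E[X])² = 36.7774 − 26.4093 = 10.3681.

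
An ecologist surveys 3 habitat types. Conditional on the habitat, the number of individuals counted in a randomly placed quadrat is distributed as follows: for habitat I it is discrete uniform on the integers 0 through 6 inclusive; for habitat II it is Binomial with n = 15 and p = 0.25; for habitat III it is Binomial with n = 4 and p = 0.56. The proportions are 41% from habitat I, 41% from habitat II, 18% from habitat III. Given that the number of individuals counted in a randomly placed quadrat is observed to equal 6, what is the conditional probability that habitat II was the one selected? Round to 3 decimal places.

0.391

Likelihoods P(X=6 | ·): I: 0.142857; II: 0.0917478; III: 0.
Posterior ∝ prior × likelihood. Numerator for II: 0.41·0.0917478 = 0.0376166.
Normalizing constant: 0.41·0.142857 + 0.41·0.0917478 + 0.18·0 = 0.096188.
P(II | observation) = 0.0376166 / 0.096188 = 0.391074.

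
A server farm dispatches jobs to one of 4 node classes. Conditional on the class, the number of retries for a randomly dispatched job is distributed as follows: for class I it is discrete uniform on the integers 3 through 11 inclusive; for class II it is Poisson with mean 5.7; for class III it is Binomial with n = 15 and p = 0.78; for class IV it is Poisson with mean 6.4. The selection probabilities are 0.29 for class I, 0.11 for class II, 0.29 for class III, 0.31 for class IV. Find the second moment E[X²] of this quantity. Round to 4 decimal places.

For each component E[X²] = Var + (mean)², giving I: 55.6667; II: 38.19; III: 139.464; IV: 47.36.
Overall E[X²] = 0.29·55.6667 + 0.11·38.19 + 0.29·139.464 + 0.31·47.36 = 75.4704.

75.4704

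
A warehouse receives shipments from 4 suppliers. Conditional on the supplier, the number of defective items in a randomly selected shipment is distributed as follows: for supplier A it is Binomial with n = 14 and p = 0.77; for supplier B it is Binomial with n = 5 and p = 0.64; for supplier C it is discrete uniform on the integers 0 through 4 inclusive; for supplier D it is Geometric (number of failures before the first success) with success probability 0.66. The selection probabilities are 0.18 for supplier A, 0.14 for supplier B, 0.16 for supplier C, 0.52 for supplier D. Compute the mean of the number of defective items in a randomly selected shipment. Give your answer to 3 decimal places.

Component means — A: 10.78; B: 3.2; C: 2; D: 0.515152.
E[X] = 0.18·10.78 + 0.14·3.2 + 0.16·2 + 0.52·0.515152 = 2.97628.

2.976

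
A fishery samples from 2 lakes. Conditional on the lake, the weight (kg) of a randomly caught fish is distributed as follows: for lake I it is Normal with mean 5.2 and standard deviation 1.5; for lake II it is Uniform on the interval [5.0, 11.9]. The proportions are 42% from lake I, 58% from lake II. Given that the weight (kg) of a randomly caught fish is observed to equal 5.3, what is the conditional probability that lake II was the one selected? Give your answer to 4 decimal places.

0.4299

Likelihoods f(5.3 | ·): I: 0.265371; II: 0.144928.
Posterior ∝ prior × likelihood. Numerator for II: 0.58·0.144928 = 0.084058.
Normalizing constant: 0.42·0.265371 + 0.58·0.144928 = 0.195514.
P(II | observation) = 0.084058 / 0.195514 = 0.429934.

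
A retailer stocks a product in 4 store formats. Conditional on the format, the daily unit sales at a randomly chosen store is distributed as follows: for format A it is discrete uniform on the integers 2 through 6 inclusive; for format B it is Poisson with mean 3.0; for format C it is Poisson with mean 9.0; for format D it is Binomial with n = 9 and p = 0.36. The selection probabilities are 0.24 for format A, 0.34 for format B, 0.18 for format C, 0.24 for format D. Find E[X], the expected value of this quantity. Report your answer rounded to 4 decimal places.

Component means — A: 4; B: 3; C: 9; D: 3.24.
E[X] = 0.24·4 + 0.34·3 + 0.18·9 + 0.24·3.24 = 4.3776.

4.3776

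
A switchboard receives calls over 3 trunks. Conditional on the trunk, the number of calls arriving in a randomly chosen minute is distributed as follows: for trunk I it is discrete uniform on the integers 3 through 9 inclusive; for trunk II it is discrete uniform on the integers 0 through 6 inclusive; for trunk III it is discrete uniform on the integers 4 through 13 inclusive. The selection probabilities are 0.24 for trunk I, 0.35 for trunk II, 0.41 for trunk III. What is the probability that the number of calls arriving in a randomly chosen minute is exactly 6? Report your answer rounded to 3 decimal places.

0.125

Conditional on each trunk, P(X = 6): I: 0.142857; II: 0.142857; III: 0.1.
By total probability, P(X = 6) = 0.24·0.142857 + 0.35·0.142857 + 0.41·0.1 = 0.125286.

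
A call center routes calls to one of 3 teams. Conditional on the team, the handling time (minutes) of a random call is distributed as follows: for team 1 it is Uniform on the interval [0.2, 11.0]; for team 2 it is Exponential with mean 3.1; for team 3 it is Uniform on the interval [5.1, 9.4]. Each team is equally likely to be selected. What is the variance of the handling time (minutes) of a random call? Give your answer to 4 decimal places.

Per component, 1: μ=5.6, E[X²]=41.08; 2: μ=3.1, E[X²]=19.22; 3: μ=7.25, E[X²]=54.1033.
E[X] = 0.333333·5.6 + 0.333333·3.1 + 0.333333·7.25 = 5.31667.
E[X²] = 0.333333·41.08 + 0.333333·19.22 + 0.333333·54.1033 = 38.1344.
Var(X) = E[X²] − (E[X])² = 38.1344 − 28.2669 = 9.8675.

9.8675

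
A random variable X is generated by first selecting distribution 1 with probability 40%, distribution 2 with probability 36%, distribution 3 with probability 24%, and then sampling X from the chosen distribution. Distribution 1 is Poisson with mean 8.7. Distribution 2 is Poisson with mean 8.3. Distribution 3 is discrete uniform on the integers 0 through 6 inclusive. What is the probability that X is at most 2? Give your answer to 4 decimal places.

Conditional on each component, P(X ≤ 2): 1: 0.00792032; 2: 0.0108714; 3: 0.428571.
By total probability, P(X ≤ 2) = 0.4·0.00792032 + 0.36·0.0108714 + 0.24·0.428571 = 0.109939.

0.1099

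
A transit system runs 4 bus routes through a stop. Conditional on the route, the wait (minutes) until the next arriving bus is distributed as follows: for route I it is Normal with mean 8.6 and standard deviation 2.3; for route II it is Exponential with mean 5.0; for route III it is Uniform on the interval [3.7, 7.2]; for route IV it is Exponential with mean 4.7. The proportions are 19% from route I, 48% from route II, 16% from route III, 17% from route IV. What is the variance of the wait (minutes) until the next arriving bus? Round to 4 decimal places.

Per component, I: μ=8.6, E[X²]=79.25; II: μ=5, E[X²]=50; III: μ=5.45, E[X²]=30.7233; IV: μ=4.7, E[X²]=44.18.
E[X] = 0.19·8.6 + 0.48·5 + 0.16·5.45 + 0.17·4.7 = 5.705.
E[X²] = 0.19·79.25 + 0.48·50 + 0.16·30.7233 + 0.17·44.18 = 51.4838.
Var(X) = E[X²] − (E[X])² = 51.4838 − 32.547 = 18.9368.

18.9368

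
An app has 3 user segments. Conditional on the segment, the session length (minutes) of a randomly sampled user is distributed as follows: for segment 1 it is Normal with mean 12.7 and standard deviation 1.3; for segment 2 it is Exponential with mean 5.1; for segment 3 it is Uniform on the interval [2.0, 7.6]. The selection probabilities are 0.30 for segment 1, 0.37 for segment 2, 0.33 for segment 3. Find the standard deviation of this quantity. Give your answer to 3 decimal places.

4.857

Per component, 1: μ=12.7, E[X²]=162.98; 2: μ=5.1, E[X²]=52.02; 3: μ=4.8, E[X²]=25.6533.
E[X] = 0.3·12.7 + 0.37·5.1 + 0.33·4.8 = 7.281.
E[X²] = 0.3·162.98 + 0.37·52.02 + 0.33·25.6533 = 76.607.
Var(X) = E[X²] − (E[X])² = 76.607 − 53.013 = 23.594.
SD(X) = √23.594 = 4.85737.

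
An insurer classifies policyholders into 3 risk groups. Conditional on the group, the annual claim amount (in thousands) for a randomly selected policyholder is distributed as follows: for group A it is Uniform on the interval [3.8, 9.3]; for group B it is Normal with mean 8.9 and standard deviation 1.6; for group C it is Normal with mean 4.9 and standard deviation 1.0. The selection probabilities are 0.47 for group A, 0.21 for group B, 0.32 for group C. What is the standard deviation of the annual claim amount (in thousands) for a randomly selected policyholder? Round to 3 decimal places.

Per component, A: μ=6.55, E[X²]=45.4233; B: μ=8.9, E[X²]=81.77; C: μ=4.9, E[X²]=25.01.
E[X] = 0.47·6.55 + 0.21·8.9 + 0.32·4.9 = 6.5155.
E[X²] = 0.47·45.4233 + 0.21·81.77 + 0.32·25.01 = 46.5239.
Var(X) = E[X²] − (E[X])² = 46.5239 − 42.4517 = 4.07213.
SD(X) = √4.07213 = 2.01795.

2.018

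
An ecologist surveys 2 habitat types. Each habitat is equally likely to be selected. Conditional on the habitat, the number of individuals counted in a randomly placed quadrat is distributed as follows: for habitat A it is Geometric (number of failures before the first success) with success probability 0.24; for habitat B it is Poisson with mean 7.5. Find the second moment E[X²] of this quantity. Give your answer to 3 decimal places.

For each component E[X²] = Var + (mean)², giving A: 23.2222; B: 63.75.
Overall E[X²] = 0.5·23.2222 + 0.5·63.75 = 43.4861.

43.486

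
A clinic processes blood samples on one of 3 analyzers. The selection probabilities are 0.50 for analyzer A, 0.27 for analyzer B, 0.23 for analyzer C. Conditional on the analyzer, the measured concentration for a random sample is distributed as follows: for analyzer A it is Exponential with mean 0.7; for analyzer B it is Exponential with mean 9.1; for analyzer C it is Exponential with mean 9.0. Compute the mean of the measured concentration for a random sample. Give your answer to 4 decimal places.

4.8770

Component means — A: 0.7; B: 9.1; C: 9.
E[X] = 0.5·0.7 + 0.27·9.1 + 0.23·9 = 4.877.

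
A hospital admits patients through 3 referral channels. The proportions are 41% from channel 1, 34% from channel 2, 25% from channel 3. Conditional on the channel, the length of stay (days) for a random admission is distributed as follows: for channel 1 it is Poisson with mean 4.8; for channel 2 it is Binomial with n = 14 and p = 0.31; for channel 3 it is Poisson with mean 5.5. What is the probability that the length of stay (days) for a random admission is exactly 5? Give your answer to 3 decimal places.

Conditional on each channel, P(X = 5): 1: 0.174748; 2: 0.203196; 3: 0.171401.
By total probability, P(X = 5) = 0.41·0.174748 + 0.34·0.203196 + 0.25·0.171401 = 0.183583.

0.184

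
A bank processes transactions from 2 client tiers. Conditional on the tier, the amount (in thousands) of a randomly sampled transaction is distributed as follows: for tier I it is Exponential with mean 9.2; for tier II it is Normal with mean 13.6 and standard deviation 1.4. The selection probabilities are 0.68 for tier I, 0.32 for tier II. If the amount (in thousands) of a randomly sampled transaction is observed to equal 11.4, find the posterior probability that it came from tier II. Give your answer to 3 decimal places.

Likelihoods f(11.4 | ·): I: 0.0314822; II: 0.0829013.
Posterior ∝ prior × likelihood. Numerator for II: 0.32·0.0829013 = 0.0265284.
Normalizing constant: 0.68·0.0314822 + 0.32·0.0829013 = 0.0479363.
P(II | observation) = 0.0265284 / 0.0479363 = 0.55341.

0.553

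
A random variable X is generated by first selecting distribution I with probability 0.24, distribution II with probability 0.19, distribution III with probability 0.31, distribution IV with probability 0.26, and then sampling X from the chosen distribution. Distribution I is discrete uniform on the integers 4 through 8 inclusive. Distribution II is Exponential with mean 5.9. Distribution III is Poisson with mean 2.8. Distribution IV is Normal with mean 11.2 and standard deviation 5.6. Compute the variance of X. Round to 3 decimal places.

Per component, I: μ=6, E[X²]=38; II: μ=5.9, E[X²]=69.62; III: μ=2.8, E[X²]=10.64; IV: μ=11.2, E[X²]=156.8.
E[X] = 0.24·6 + 0.19·5.9 + 0.31·2.8 + 0.26·11.2 = 6.341.
E[X²] = 0.24·38 + 0.19·69.62 + 0.31·10.64 + 0.26·156.8 = 66.4142.
Var(X) = E[X²] − (E[X])² = 66.4142 − 40.2083 = 26.2059.

26.206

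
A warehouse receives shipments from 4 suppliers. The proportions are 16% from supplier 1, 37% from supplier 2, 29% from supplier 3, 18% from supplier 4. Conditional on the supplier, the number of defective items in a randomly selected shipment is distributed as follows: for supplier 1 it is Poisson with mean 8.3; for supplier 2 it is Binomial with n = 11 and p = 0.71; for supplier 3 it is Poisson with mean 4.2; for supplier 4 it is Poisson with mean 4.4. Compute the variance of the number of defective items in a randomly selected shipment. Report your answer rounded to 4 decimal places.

7.5831

Per component, 1: μ=8.3, E[X²]=77.19; 2: μ=7.81, E[X²]=63.261; 3: μ=4.2, E[X²]=21.84; 4: μ=4.4, E[X²]=23.76.
E[X] = 0.16·8.3 + 0.37·7.81 + 0.29·4.2 + 0.18·4.4 = 6.2277.
E[X²] = 0.16·77.19 + 0.37·63.261 + 0.29·21.84 + 0.18·23.76 = 46.3674.
Var(X) = E[X²] − (E[X])² = 46.3674 − 38.7842 = 7.58312.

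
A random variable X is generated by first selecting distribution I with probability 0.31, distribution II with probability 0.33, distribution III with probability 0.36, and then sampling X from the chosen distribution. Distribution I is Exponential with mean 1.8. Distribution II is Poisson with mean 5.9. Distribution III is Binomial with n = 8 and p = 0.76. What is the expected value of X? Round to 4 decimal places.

Component means — I: 1.8; II: 5.9; III: 6.08.
E[X] = 0.31·1.8 + 0.33·5.9 + 0.36·6.08 = 4.6938.

4.6938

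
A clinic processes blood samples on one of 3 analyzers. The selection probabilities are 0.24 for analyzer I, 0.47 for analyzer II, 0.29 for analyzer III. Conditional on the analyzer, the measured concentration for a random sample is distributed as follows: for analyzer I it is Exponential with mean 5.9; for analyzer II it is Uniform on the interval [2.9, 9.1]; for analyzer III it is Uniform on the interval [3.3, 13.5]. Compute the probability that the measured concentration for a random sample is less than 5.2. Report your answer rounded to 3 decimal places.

Conditional on each analyzer, P(X < 5.2): I: 0.585779; II: 0.370968; III: 0.186275.
By total probability, P(X < 5.2) = 0.24·0.585779 + 0.47·0.370968 + 0.29·0.186275 = 0.368961.

0.369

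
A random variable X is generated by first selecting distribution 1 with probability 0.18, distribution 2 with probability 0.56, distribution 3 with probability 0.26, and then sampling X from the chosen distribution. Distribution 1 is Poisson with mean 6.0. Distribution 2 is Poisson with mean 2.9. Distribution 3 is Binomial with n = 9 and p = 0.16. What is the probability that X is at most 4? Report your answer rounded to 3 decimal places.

Conditional on each component, P(X ≤ 4): 1: 0.285057; 2: 0.831777; 3: 0.992515.
By total probability, P(X ≤ 4) = 0.18·0.285057 + 0.56·0.831777 + 0.26·0.992515 = 0.775159.

0.775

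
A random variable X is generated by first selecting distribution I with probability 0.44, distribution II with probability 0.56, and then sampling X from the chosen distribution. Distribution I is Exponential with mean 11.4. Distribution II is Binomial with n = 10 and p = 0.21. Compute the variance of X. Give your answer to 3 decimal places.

79.423

Per component, I: μ=11.4, E[X²]=259.92; II: μ=2.1, E[X²]=6.069.
E[X] = 0.44·11.4 + 0.56·2.1 = 6.192.
E[X²] = 0.44·259.92 + 0.56·6.069 = 117.763.
Var(X) = E[X²] − (E[X])² = 117.763 − 38.3409 = 79.4226.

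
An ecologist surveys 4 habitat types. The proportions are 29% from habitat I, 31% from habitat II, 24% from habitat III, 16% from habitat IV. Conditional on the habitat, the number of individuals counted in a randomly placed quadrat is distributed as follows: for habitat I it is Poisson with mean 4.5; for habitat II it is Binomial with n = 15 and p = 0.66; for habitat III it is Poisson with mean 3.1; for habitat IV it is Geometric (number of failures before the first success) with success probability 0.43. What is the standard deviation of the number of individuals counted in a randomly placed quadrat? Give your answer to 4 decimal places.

3.7442

Per component, I: μ=4.5, E[X²]=24.75; II: μ=9.9, E[X²]=101.376; III: μ=3.1, E[X²]=12.71; IV: μ=1.32558, E[X²]=4.83991.
E[X] = 0.29·4.5 + 0.31·9.9 + 0.24·3.1 + 0.16·1.32558 = 5.33009.
E[X²] = 0.29·24.75 + 0.31·101.376 + 0.24·12.71 + 0.16·4.83991 = 42.4288.
Var(X) = E[X²] − (E[X])² = 42.4288 − 28.4099 = 14.019.
SD(X) = √14.019 = 3.74419.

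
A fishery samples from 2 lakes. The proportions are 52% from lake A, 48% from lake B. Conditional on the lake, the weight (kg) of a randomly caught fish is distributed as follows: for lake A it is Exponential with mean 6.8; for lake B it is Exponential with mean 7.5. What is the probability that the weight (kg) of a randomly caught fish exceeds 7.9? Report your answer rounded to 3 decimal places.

Conditional on each lake, P(X > 7.9): A: 0.312933; B: 0.348773.
By total probability, P(X > 7.9) = 0.52·0.312933 + 0.48·0.348773 = 0.330137.

0.330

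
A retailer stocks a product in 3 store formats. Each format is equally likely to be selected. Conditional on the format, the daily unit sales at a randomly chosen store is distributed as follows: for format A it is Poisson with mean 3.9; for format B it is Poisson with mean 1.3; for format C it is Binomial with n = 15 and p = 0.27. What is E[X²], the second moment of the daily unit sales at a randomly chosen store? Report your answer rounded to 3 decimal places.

13.820

For each component E[X²] = Var + (mean)², giving A: 19.11; B: 2.99; C: 19.359.
Overall E[X²] = 0.333333·19.11 + 0.333333·2.99 + 0.333333·19.359 = 13.8197.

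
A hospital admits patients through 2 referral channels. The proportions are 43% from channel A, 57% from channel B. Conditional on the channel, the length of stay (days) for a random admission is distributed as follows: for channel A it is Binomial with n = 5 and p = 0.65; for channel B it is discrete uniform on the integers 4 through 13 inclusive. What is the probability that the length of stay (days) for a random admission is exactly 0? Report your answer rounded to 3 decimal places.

Conditional on each channel, P(X = 0): A: 0.00525219; B: 0.
By total probability, P(X = 0) = 0.43·0.00525219 + 0.57·0 = 0.00225844.

0.002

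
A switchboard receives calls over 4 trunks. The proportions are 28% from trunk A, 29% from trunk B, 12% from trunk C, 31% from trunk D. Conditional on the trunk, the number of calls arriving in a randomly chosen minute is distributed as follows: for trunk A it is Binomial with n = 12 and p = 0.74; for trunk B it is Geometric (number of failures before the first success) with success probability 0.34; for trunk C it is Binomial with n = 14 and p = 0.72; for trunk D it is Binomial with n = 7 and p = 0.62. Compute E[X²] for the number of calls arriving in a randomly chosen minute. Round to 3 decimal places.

For each component E[X²] = Var + (mean)², giving A: 81.1632; B: 9.47751; C: 104.429; D: 20.4848.
Overall E[X²] = 0.28·81.1632 + 0.29·9.47751 + 0.12·104.429 + 0.31·20.4848 = 44.3559.

44.356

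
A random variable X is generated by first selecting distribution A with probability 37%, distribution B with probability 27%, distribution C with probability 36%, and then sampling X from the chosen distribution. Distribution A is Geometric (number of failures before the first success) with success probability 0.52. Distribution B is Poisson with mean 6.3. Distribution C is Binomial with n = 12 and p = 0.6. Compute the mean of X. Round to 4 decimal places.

Component means — A: 0.923077; B: 6.3; C: 7.2.
E[X] = 0.37·0.923077 + 0.27·6.3 + 0.36·7.2 = 4.63454.

4.6345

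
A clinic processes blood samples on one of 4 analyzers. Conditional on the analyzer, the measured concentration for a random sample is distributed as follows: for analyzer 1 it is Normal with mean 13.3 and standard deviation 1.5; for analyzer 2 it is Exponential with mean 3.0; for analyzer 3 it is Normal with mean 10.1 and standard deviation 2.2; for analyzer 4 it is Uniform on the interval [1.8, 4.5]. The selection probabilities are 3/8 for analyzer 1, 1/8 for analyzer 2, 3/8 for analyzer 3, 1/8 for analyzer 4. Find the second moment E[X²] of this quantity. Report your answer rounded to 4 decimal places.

110.8125

For each component E[X²] = Var + (mean)², giving 1: 179.14; 2: 18; 3: 106.85; 4: 10.53.
Overall E[X²] = 0.375·179.14 + 0.125·18 + 0.375·106.85 + 0.125·10.53 = 110.812.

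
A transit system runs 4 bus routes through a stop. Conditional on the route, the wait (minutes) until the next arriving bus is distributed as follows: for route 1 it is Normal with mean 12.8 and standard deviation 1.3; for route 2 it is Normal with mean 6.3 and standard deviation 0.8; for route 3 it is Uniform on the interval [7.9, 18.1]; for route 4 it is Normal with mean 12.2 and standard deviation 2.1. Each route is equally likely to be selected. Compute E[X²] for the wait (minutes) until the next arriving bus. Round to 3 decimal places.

134.195

For each component E[X²] = Var + (mean)², giving 1: 165.53; 2: 40.33; 3: 177.67; 4: 153.25.
Overall E[X²] = 0.25·165.53 + 0.25·40.33 + 0.25·177.67 + 0.25·153.25 = 134.195.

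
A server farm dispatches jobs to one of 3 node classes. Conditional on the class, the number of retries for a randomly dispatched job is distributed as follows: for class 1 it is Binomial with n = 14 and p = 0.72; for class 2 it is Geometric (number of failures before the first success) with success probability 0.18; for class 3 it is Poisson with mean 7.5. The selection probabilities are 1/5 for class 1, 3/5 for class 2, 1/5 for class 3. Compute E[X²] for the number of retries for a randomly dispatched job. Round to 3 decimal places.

61.273

For each component E[X²] = Var + (mean)², giving 1: 104.429; 2: 46.0617; 3: 63.75.
Overall E[X²] = 0.2·104.429 + 0.6·46.0617 + 0.2·63.75 = 61.2728.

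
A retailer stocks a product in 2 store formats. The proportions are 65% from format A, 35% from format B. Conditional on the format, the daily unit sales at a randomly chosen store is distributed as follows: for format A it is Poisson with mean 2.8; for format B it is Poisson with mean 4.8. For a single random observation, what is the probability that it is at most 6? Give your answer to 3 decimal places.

0.911

Conditional on each format, P(X ≤ 6): A: 0.975589; B: 0.790805.
By total probability, P(X ≤ 6) = 0.65·0.975589 + 0.35·0.790805 = 0.910915.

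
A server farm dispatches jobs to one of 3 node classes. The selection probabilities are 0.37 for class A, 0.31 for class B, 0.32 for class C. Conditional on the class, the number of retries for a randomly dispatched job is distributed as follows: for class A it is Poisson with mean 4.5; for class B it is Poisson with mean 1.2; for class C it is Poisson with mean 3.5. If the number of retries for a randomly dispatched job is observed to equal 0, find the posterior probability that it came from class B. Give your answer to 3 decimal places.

Likelihoods P(X=0 | ·): A: 0.011109; B: 0.301194; C: 0.0301974.
Posterior ∝ prior × likelihood. Numerator for B: 0.31·0.301194 = 0.0933702.
Normalizing constant: 0.37·0.011109 + 0.31·0.301194 + 0.32·0.0301974 = 0.107144.
P(B | observation) = 0.0933702 / 0.107144 = 0.871448.

0.871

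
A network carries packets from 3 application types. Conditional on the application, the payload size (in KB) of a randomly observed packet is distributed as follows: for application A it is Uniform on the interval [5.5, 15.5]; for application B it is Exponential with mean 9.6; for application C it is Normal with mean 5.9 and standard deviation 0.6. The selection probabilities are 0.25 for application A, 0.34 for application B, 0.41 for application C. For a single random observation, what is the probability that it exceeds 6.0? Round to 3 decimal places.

0.597

Conditional on each application, P(X > 6.0): A: 0.95; B: 0.535261; C: 0.433816.
By total probability, P(X > 6.0) = 0.25·0.95 + 0.34·0.535261 + 0.41·0.433816 = 0.597354.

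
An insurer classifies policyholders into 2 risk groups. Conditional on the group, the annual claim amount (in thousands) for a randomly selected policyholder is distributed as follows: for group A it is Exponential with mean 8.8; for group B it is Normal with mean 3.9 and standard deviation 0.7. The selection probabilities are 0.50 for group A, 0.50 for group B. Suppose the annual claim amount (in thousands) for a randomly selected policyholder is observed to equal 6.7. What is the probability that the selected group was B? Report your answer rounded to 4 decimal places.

0.0036

Likelihoods f(6.7 | ·): A: 0.0530715; B: 0.000191186.
Posterior ∝ prior × likelihood. Numerator for B: 0.5·0.000191186 = 9.5593e-05.
Normalizing constant: 0.5·0.0530715 + 0.5·0.000191186 = 0.0266313.
P(B | observation) = 9.5593e-05 / 0.0266313 = 0.00358949.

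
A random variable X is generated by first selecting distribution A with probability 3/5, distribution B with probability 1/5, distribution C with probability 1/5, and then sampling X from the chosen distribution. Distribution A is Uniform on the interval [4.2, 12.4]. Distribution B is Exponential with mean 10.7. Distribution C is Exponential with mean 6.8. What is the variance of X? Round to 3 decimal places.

37.078

Per component, A: μ=8.3, E[X²]=74.4933; B: μ=10.7, E[X²]=228.98; C: μ=6.8, E[X²]=92.48.
E[X] = 0.6·8.3 + 0.2·10.7 + 0.2·6.8 = 8.48.
E[X²] = 0.6·74.4933 + 0.2·228.98 + 0.2·92.48 = 108.988.
Var(X) = E[X²] − (E[X])² = 108.988 − 71.9104 = 37.0776.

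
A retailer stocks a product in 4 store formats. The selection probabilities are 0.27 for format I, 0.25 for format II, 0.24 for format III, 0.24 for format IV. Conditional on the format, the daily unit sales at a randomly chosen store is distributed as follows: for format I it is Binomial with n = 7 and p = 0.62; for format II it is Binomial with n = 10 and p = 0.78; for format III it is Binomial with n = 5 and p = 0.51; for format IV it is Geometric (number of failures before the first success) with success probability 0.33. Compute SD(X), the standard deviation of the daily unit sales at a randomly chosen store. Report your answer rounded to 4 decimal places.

2.7711

Per component, I: μ=4.34, E[X²]=20.4848; II: μ=7.8, E[X²]=62.556; III: μ=2.55, E[X²]=7.752; IV: μ=2.0303, E[X²]=10.2746.
E[X] = 0.27·4.34 + 0.25·7.8 + 0.24·2.55 + 0.24·2.0303 = 4.22107.
E[X²] = 0.27·20.4848 + 0.25·62.556 + 0.24·7.752 + 0.24·10.2746 = 25.4963.
Var(X) = E[X²] − (E[X])² = 25.4963 − 17.8175 = 7.67882.
SD(X) = √7.67882 = 2.77107.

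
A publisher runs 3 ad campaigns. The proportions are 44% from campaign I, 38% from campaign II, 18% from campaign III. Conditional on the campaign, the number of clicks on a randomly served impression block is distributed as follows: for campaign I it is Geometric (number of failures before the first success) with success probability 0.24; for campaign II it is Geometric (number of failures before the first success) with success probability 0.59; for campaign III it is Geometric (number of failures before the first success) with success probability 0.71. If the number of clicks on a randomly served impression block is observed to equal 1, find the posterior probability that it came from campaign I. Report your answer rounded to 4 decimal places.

0.3836

Likelihoods P(X=1 | ·): I: 0.1824; II: 0.2419; III: 0.2059.
Posterior ∝ prior × likelihood. Numerator for I: 0.44·0.1824 = 0.080256.
Normalizing constant: 0.44·0.1824 + 0.38·0.2419 + 0.18·0.2059 = 0.20924.
P(I | observation) = 0.080256 / 0.20924 = 0.38356.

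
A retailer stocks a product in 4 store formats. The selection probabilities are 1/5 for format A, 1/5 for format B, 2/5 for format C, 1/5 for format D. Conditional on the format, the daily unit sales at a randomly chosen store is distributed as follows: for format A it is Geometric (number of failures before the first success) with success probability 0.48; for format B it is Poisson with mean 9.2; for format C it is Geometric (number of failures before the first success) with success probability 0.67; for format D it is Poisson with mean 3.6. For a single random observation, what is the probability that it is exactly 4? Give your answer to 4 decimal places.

Conditional on each format, P(X = 4): A: 0.0350958; B: 0.03016; C: 0.00794567; D: 0.191222.
By total probability, P(X = 4) = 0.2·0.0350958 + 0.2·0.03016 + 0.4·0.00794567 + 0.2·0.191222 = 0.0544739.

0.0545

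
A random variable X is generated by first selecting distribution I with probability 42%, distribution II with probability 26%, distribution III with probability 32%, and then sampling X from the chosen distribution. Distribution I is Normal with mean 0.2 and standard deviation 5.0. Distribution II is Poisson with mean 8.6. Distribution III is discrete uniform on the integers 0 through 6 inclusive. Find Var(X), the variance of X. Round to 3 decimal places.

25.384

Per component, I: μ=0.2, E[X²]=25.04; II: μ=8.6, E[X²]=82.56; III: μ=3, E[X²]=13.
E[X] = 0.42·0.2 + 0.26·8.6 + 0.32·3 = 3.28.
E[X²] = 0.42·25.04 + 0.26·82.56 + 0.32·13 = 36.1424.
Var(X) = E[X²] − (E[X])² = 36.1424 − 10.7584 = 25.384.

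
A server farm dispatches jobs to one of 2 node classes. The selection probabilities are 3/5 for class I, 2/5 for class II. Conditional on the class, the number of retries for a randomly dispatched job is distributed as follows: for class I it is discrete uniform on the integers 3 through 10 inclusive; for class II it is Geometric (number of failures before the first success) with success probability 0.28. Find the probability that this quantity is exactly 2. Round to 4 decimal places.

0.0581

Conditional on each class, P(X = 2): I: 0; II: 0.145152.
By total probability, P(X = 2) = 0.6·0 + 0.4·0.145152 = 0.0580608.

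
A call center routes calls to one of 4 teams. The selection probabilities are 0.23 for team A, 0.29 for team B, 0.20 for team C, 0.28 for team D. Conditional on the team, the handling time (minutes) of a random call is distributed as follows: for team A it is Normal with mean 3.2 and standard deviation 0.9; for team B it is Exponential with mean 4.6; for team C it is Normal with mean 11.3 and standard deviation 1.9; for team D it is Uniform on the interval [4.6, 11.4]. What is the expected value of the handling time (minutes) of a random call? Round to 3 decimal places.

Component means — A: 3.2; B: 4.6; C: 11.3; D: 8.
E[X] = 0.23·3.2 + 0.29·4.6 + 0.2·11.3 + 0.28·8 = 6.57.

6.570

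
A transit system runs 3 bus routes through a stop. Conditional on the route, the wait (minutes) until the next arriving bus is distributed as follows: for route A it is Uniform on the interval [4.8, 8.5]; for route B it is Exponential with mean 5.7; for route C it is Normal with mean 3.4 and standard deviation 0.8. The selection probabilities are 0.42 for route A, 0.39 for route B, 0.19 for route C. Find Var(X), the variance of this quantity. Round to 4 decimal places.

Per component, A: μ=6.65, E[X²]=45.3633; B: μ=5.7, E[X²]=64.98; C: μ=3.4, E[X²]=12.2.
E[X] = 0.42·6.65 + 0.39·5.7 + 0.19·3.4 = 5.662.
E[X²] = 0.42·45.3633 + 0.39·64.98 + 0.19·12.2 = 46.7128.
Var(X) = E[X²] − (E[X])² = 46.7128 − 32.0582 = 14.6546.

14.6546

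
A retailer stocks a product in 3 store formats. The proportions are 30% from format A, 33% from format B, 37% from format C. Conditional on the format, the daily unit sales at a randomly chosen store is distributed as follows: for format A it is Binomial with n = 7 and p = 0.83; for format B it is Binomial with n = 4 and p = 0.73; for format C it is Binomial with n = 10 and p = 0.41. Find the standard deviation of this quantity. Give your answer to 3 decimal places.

Per component, A: μ=5.81, E[X²]=34.7438; B: μ=2.92, E[X²]=9.3148; C: μ=4.1, E[X²]=19.229.
E[X] = 0.3·5.81 + 0.33·2.92 + 0.37·4.1 = 4.2236.
E[X²] = 0.3·34.7438 + 0.33·9.3148 + 0.37·19.229 = 20.6118.
Var(X) = E[X²] − (E[X])² = 20.6118 − 17.8388 = 2.77296.
SD(X) = √2.77296 = 1.66522.

1.665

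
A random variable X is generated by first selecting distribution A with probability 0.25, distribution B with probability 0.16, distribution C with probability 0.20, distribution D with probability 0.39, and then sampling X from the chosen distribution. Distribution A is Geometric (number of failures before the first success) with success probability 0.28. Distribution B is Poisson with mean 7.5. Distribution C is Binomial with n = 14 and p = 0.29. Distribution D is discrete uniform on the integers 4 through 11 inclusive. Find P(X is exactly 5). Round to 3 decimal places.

0.117

Conditional on each component, P(X = 5): A: 0.0541777; B: 0.109375; C: 0.188269; D: 0.125.
By total probability, P(X = 5) = 0.25·0.0541777 + 0.16·0.109375 + 0.2·0.188269 + 0.39·0.125 = 0.117448.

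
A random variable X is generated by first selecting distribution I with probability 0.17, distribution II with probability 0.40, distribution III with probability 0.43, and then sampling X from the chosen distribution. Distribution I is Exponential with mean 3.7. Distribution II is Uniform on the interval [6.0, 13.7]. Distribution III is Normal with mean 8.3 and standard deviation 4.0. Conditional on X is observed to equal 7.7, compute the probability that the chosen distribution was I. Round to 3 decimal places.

0.057

Likelihoods f(7.7 | ·): I: 0.0337284; II: 0.12987; III: 0.0986198.
Posterior ∝ prior × likelihood. Numerator for I: 0.17·0.0337284 = 0.00573383.
Normalizing constant: 0.17·0.0337284 + 0.4·0.12987 + 0.43·0.0986198 = 0.100088.
P(I | observation) = 0.00573383 / 0.100088 = 0.0572877.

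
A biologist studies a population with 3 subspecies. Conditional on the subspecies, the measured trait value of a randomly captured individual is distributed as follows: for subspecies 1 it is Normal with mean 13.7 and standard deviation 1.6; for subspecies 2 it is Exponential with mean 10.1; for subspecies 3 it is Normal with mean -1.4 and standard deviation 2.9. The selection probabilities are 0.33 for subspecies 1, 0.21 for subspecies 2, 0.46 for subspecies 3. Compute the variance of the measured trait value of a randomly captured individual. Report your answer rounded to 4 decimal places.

Per component, 1: μ=13.7, E[X²]=190.25; 2: μ=10.1, E[X²]=204.02; 3: μ=-1.4, E[X²]=10.37.
E[X] = 0.33·13.7 + 0.21·10.1 + 0.46·-1.4 = 5.998.
E[X²] = 0.33·190.25 + 0.21·204.02 + 0.46·10.37 = 110.397.
Var(X) = E[X²] − (E[X])² = 110.397 − 35.976 = 74.4209.

74.4209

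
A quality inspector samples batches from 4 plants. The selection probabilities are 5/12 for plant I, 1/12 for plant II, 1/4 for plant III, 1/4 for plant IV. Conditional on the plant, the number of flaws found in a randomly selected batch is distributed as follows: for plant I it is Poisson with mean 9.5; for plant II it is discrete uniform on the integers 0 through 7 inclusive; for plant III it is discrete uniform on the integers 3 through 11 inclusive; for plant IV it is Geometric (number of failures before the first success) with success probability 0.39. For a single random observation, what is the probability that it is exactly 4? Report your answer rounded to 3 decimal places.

Conditional on each plant, P(X = 4): I: 0.025403; II: 0.125; III: 0.111111; IV: 0.0539988.
By total probability, P(X = 4) = 0.416667·0.025403 + 0.0833333·0.125 + 0.25·0.111111 + 0.25·0.0539988 = 0.0622787.

0.062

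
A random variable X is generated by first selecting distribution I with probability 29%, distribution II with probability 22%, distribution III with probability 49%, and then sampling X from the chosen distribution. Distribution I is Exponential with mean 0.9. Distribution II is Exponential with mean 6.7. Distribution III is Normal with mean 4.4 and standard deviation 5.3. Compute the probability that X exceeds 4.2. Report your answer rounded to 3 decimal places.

Conditional on each component, P(X > 4.2): I: 0.00940356; II: 0.534264; III: 0.515051.
By total probability, P(X > 4.2) = 0.29·0.00940356 + 0.22·0.534264 + 0.49·0.515051 = 0.37264.

0.373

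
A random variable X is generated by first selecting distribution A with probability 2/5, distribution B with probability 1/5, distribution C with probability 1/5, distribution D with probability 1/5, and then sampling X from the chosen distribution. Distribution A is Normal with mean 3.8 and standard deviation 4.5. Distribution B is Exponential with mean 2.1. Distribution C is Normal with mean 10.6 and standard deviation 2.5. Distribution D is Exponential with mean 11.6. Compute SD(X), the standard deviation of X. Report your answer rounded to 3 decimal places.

7.244

Per component, A: μ=3.8, E[X²]=34.69; B: μ=2.1, E[X²]=8.82; C: μ=10.6, E[X²]=118.61; D: μ=11.6, E[X²]=269.12.
E[X] = 0.4·3.8 + 0.2·2.1 + 0.2·10.6 + 0.2·11.6 = 6.38.
E[X²] = 0.4·34.69 + 0.2·8.82 + 0.2·118.61 + 0.2·269.12 = 93.186.
Var(X) = E[X²] − (E[X])² = 93.186 − 40.7044 = 52.4816.
SD(X) = √52.4816 = 7.24442.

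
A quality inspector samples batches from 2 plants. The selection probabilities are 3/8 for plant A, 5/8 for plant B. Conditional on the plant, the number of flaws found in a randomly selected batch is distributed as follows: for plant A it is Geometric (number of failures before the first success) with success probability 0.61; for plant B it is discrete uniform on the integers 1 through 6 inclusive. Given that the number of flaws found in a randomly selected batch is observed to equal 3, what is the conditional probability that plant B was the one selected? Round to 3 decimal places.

Likelihoods P(X=3 | ·): A: 0.0361846; B: 0.166667.
Posterior ∝ prior × likelihood. Numerator for B: 0.625·0.166667 = 0.104167.
Normalizing constant: 0.375·0.0361846 + 0.625·0.166667 = 0.117736.
P(B | observation) = 0.104167 / 0.117736 = 0.884749.

0.885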